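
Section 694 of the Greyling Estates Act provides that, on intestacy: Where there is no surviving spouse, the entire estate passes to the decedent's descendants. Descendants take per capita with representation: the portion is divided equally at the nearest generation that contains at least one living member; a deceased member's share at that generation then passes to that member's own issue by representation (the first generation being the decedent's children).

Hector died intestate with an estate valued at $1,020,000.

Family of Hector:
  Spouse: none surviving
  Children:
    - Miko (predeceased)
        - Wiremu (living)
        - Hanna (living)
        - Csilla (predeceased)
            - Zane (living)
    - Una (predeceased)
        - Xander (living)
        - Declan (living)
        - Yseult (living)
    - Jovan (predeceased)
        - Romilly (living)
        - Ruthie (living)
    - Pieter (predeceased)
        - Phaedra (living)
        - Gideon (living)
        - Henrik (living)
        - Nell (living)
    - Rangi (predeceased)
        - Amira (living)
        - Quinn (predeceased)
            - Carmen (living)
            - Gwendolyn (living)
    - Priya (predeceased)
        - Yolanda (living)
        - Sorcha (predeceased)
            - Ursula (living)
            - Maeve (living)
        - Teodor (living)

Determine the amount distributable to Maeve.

The entire $1,020,000 passes to the descendants.
No child survives, so the initial division is made at the grandchildren's generation.
That amount ($1,020,000) is divided into 17 shares of $60,000: Wiremu, Hanna, Xander, Declan, Yseult, Romilly, Ruthie, Phaedra, Gideon, Henrik, Nell, Amira, Yolanda, and Teodor each take $60,000; Csilla's $60,000 share passes to Csilla's issue; Quinn's $60,000 share passes to Quinn's issue; Sorcha's $60,000 share passes to Sorcha's issue.
Csilla's share ($60,000) passes entirely to Zane.
Quinn's share ($60,000) is divided into 2 shares of $30,000: Carmen and Gwendolyn each take $30,000.
Sorcha's share ($60,000) is divided into 2 shares of $30,000: Ursula and Maeve each take $30,000.

Maeve receives $30,000.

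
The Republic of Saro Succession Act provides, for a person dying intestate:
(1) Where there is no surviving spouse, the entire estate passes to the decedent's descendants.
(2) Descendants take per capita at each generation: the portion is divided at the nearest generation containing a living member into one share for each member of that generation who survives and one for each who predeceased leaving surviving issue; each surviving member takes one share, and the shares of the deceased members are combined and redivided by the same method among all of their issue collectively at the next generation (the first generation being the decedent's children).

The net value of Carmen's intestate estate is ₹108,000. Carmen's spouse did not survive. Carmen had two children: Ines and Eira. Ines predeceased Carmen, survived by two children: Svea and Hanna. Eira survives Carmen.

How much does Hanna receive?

Hanna receives ₹27,000.

The entire ₹108,000 passes to the descendants.
That amount (₹108,000) is divided at the children's generation into 2 shares of ₹54,000. Eira takes ₹54,000. The remaining share for the deceased Ines (₹54,000) is carried to the next generation.
That pool (₹54,000) is divided at the grandchildren's generation equally among Svea and Hanna: ₹27,000 each.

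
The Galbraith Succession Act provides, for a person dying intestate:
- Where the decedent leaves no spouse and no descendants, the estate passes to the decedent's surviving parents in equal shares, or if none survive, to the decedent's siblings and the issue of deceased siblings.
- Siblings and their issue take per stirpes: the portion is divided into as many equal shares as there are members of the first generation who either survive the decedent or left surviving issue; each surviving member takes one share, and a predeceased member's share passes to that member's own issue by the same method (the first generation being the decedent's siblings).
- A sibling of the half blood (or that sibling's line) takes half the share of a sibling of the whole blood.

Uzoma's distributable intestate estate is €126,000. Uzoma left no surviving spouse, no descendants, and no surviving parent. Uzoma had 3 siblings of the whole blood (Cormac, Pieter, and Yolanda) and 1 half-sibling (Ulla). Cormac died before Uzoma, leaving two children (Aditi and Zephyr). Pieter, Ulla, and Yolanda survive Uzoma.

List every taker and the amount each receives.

Aditi: €18,000; Zephyr: €18,000; Pieter: €36,000; Ulla: €18,000; Yolanda: €36,000

The entire €126,000 passes to the siblings and their issue.
Counting each half-blood sibling's line as half a unit, there are 7/2 units in €126,000, so one unit is €36,000. Whole-blood lines (Cormac, Pieter, and Yolanda) take €36,000 each; half-blood lines (Ulla) take €18,000 each.
Cormac's share (€36,000) is divided into 2 shares of €18,000: Aditi and Zephyr each take €18,000.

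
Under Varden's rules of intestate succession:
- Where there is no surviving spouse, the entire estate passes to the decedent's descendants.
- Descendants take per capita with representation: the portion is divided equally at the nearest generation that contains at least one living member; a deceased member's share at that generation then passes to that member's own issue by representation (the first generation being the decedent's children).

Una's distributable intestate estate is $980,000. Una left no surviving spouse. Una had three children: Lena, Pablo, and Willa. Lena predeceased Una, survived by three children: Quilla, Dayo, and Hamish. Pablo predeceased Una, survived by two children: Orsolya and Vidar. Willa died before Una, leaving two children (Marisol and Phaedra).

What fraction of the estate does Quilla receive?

The entire $980,000 passes to the descendants.
No child survives, so the initial division is made at the grandchildren's generation.
That amount ($980,000) is divided into 7 shares of $140,000: Quilla, Dayo, Hamish, Orsolya, Vidar, Marisol, and Phaedra each take $140,000.

Quilla receives 1/7 of the estate.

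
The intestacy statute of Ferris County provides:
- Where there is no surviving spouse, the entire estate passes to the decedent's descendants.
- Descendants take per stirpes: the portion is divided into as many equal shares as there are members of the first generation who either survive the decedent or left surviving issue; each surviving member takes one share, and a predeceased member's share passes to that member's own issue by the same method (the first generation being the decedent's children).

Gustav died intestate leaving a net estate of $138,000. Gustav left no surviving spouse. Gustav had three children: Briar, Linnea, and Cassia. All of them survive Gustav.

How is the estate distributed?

The entire $138,000 passes to the descendants.
That amount ($138,000) is divided into 3 shares of $46,000: Briar, Linnea, and Cassia each take $46,000.

Briar: $46,000; Linnea: $46,000; Cassia: $46,000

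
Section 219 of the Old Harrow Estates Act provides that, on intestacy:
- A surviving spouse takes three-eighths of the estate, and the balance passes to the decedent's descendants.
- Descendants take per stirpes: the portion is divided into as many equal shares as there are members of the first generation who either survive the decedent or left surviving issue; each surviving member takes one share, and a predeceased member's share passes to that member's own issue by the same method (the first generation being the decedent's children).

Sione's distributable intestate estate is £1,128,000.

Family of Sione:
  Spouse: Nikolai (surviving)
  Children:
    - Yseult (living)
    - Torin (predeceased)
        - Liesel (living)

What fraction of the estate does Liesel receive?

Liesel receives 5/16 of the estate.

Nikolai takes three-eighths of £1,128,000 = £423,000. The remaining £705,000 passes to the descendants.
The descendants' portion (£705,000) is divided into 2 shares of £352,500: Yseult takes £352,500; Torin's £352,500 share passes to Torin's issue.
Torin's share (£352,500) passes entirely to Liesel.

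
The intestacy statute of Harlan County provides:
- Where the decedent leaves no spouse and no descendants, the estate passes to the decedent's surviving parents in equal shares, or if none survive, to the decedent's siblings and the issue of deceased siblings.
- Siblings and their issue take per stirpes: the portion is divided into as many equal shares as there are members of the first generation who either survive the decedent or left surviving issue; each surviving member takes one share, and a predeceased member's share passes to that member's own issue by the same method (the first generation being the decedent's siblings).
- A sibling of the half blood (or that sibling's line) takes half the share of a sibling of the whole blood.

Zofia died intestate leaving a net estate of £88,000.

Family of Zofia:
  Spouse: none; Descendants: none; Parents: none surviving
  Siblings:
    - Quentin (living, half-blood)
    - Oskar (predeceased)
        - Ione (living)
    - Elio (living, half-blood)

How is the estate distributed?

The entire £88,000 passes to the siblings and their issue.
Counting each half-blood sibling's line as half a unit, there are 2 units in £88,000, so one unit is £44,000. Whole-blood lines (Oskar) take £44,000 each; half-blood lines (Quentin and Elio) take £22,000 each.
Oskar's share (£44,000) passes entirely to Ione.

Quentin: £22,000; Ione: £44,000; Elio: £22,000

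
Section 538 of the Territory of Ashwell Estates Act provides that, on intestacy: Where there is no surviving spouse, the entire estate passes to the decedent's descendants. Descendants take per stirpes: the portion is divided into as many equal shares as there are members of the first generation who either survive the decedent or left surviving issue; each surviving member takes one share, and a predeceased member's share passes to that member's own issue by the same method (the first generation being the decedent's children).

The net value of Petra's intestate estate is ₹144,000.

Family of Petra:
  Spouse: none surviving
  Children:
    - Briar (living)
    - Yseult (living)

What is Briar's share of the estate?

The entire ₹144,000 passes to the descendants.
That amount (₹144,000) is divided into 2 shares of ₹72,000: Briar and Yseult each take ₹72,000.

Briar receives ₹72,000.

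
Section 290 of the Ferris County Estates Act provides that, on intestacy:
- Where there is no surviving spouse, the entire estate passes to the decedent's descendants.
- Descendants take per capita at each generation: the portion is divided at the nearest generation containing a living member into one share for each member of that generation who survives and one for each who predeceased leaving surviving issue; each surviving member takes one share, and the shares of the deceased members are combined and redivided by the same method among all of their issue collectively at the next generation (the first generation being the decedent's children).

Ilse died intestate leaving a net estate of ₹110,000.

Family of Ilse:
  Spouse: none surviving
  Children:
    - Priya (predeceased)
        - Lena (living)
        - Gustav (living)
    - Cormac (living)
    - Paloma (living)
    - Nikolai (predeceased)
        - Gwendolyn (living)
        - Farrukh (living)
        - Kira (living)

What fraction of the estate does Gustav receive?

Gustav receives 1/10 of the estate.

The entire ₹110,000 passes to the descendants.
That amount (₹110,000) is divided at the children's generation into 4 shares of ₹27,500. Cormac and Paloma each take ₹27,500. The 2 shares of the deceased (Priya and Nikolai) are combined into a pool of ₹55,000.
That pool (₹55,000) is divided at the grandchildren's generation equally among Lena, Gustav, Gwendolyn, Farrukh, and Kira: ₹11,000 each.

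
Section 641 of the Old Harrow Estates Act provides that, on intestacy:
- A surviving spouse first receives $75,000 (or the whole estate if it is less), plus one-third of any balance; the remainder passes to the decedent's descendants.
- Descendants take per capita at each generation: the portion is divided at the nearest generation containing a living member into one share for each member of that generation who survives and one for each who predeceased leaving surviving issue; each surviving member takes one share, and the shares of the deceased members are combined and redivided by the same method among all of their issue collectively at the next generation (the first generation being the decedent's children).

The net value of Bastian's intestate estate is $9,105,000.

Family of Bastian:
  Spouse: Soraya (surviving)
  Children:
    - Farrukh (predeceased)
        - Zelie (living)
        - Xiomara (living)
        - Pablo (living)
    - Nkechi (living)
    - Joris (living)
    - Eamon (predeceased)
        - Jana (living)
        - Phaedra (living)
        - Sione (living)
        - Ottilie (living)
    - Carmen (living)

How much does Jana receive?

Jana receives $344,000.

Soraya first takes $75,000, leaving a balance of $9,030,000. Soraya then takes one-third of the balance ($3,010,000), for a total of $3,085,000. The remaining $6,020,000 passes to the descendants.
The descendants' portion ($6,020,000) is divided at the children's generation into 5 shares of $1,204,000. Nkechi, Joris, and Carmen each take $1,204,000. The 2 shares of the deceased (Farrukh and Eamon) are combined into a pool of $2,408,000.
That pool ($2,408,000) is divided at the grandchildren's generation equally among Zelie, Xiomara, Pablo, Jana, Phaedra, Sione, and Ottilie: $344,000 each.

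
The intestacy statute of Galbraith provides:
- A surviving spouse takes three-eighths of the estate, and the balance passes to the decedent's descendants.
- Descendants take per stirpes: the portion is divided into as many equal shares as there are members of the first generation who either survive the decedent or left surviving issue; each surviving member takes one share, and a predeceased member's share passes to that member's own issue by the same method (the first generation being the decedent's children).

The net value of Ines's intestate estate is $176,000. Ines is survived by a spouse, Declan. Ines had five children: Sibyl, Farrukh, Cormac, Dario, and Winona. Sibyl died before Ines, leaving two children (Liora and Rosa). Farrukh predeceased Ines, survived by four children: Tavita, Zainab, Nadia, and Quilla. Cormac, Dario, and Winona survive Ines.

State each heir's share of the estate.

Declan: $66,000; Liora: $11,000; Rosa: $11,000; Tavita: $5,500; Zainab: $5,500; Nadia: $5,500; Quilla: $5,500; Cormac: $22,000; Dario: $22,000; Winona: $22,000

Declan takes three-eighths of $176,000 = $66,000. The remaining $110,000 passes to the descendants.
The descendants' portion ($110,000) is divided into 5 shares of $22,000: Cormac, Dario, and Winona each take $22,000; Sibyl's $22,000 share passes to Sibyl's issue; Farrukh's $22,000 share passes to Farrukh's issue.
Sibyl's share ($22,000) is divided into 2 shares of $11,000: Liora and Rosa each take $11,000.
Farrukh's share ($22,000) is divided into 4 shares of $5,500: Tavita, Zainab, Nadia, and Quilla each take $5,500.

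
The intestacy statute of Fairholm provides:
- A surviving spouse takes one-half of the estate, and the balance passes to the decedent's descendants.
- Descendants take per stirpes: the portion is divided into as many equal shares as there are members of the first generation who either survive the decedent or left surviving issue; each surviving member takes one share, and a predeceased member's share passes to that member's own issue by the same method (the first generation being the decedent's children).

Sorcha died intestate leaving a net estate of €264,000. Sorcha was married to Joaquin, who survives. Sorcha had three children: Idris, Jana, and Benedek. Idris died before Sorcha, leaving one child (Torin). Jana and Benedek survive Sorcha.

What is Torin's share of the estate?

Torin receives €44,000.

Joaquin takes one-half of €264,000 = €132,000. The remaining €132,000 passes to the descendants.
The descendants' portion (€132,000) is divided into 3 shares of €44,000: Jana and Benedek each take €44,000; Idris's €44,000 share passes to Idris's issue.
Idris's share (€44,000) passes entirely to Torin.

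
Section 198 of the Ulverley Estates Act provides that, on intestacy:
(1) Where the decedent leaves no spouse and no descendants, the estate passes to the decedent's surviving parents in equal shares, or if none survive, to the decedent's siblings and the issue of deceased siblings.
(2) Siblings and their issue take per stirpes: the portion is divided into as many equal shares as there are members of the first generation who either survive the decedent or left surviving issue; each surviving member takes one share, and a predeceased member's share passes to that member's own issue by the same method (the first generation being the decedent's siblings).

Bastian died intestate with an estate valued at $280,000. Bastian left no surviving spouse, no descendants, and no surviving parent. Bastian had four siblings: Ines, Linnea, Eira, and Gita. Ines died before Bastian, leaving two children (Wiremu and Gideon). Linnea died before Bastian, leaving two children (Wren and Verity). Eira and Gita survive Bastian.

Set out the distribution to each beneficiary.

Wiremu: $35,000; Gideon: $35,000; Wren: $35,000; Verity: $35,000; Eira: $70,000; Gita: $70,000

The entire $280,000 passes to the siblings and their issue.
That amount ($280,000) is divided into 4 shares of $70,000: Eira and Gita each take $70,000; Ines's $70,000 share passes to Ines's issue; Linnea's $70,000 share passes to Linnea's issue.
Ines's share ($70,000) is divided into 2 shares of $35,000: Wiremu and Gideon each take $35,000.
Linnea's share ($70,000) is divided into 2 shares of $35,000: Wren and Verity each take $35,000.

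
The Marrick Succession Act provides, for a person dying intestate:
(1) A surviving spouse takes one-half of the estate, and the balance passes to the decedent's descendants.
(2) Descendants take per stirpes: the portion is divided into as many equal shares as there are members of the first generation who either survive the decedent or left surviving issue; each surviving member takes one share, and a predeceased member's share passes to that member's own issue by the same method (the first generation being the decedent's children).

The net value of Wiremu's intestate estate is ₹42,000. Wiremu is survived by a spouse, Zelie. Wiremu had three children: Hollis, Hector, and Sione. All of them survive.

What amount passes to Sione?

Zelie takes one-half of ₹42,000 = ₹21,000. The remaining ₹21,000 passes to the descendants.
The descendants' portion (₹21,000) is divided into 3 shares of ₹7,000: Hollis, Hector, and Sione each take ₹7,000.

Sione receives ₹7,000.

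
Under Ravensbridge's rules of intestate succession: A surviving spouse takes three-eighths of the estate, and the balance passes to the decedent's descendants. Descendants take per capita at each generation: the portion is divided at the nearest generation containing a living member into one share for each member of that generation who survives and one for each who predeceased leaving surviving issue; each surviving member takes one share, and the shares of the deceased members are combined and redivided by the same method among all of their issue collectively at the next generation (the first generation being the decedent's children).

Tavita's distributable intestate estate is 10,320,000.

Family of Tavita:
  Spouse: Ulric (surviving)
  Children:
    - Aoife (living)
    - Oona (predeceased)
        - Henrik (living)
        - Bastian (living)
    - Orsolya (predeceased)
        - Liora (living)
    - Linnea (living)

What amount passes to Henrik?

Ulric takes three-eighths of 10,320,000 = 3,870,000. The remaining 6,450,000 passes to the descendants.
The descendants' portion (6,450,000) is divided at the children's generation into 4 shares of 1,612,500. Aoife and Linnea each take 1,612,500. The 2 shares of the deceased (Oona and Orsolya) are combined into a pool of 3,225,000.
That pool (3,225,000) is divided at the grandchildren's generation equally among Henrik, Bastian, and Liora: 1,075,000 each.

Henrik receives 1,075,000.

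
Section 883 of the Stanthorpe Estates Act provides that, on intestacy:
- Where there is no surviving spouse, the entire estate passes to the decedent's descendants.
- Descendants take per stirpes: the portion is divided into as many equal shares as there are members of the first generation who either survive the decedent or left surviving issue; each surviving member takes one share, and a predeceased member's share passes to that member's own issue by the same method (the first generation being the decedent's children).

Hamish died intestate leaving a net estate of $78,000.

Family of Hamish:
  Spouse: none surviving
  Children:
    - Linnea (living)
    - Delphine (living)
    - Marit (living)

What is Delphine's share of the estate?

Delphine receives $26,000.

The entire $78,000 passes to the descendants.
That amount ($78,000) is divided into 3 shares of $26,000: Linnea, Delphine, and Marit each take $26,000.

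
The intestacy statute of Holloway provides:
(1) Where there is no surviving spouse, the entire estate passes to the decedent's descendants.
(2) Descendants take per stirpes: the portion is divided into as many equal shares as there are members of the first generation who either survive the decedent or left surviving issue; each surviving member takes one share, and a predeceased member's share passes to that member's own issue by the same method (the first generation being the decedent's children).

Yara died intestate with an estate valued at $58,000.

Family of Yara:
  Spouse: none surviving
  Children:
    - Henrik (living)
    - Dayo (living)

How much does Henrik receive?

Henrik receives $29,000.

The entire $58,000 passes to the descendants.
That amount ($58,000) is divided into 2 shares of $29,000: Henrik and Dayo each take $29,000.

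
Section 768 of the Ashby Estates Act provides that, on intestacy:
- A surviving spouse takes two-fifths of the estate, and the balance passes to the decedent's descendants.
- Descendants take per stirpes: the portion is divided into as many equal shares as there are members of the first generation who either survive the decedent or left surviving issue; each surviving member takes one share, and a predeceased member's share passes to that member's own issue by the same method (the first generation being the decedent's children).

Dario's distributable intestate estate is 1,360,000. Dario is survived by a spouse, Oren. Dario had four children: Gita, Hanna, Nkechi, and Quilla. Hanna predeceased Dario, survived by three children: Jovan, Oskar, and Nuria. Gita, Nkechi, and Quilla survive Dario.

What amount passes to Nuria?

Nuria receives 68,000.

Oren takes two-fifths of 1,360,000 = 544,000. The remaining 816,000 passes to the descendants.
The descendants' portion (816,000) is divided into 4 shares of 204,000: Gita, Nkechi, and Quilla each take 204,000; Hanna's 204,000 share passes to Hanna's issue.
Hanna's share (204,000) is divided into 3 shares of 68,000: Jovan, Oskar, and Nuria each take 68,000.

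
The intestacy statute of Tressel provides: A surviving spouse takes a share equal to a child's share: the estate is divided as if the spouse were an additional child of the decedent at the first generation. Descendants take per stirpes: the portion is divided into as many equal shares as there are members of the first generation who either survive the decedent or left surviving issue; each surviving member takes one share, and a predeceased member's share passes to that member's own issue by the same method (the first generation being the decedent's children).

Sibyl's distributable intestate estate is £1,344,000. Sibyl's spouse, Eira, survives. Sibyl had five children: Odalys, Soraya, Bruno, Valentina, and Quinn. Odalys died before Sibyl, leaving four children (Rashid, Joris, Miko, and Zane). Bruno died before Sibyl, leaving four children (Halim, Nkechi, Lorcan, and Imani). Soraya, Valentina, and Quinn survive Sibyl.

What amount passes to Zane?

The spouse counts as an additional share at the children's level, so there are 6 primary shares of £224,000. Eira takes one such share (£224,000).
The children's combined portion (£1,120,000) is divided into 5 shares of £224,000: Soraya, Valentina, and Quinn each take £224,000; Odalys's £224,000 share passes to Odalys's issue; Bruno's £224,000 share passes to Bruno's issue.
Odalys's share (£224,000) is divided into 4 shares of £56,000: Rashid, Joris, Miko, and Zane each take £56,000.
Bruno's share (£224,000) is divided into 4 shares of £56,000: Halim, Nkechi, Lorcan, and Imani each take £56,000.

Zane receives £56,000.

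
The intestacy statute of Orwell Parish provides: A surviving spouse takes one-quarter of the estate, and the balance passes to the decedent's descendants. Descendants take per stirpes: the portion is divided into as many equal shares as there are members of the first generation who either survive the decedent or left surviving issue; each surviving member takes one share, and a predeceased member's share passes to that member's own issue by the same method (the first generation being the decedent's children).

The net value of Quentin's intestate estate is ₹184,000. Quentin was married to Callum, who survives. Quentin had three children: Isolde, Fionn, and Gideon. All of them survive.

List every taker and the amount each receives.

Callum: ₹46,000; Isolde: ₹46,000; Fionn: ₹46,000; Gideon: ₹46,000

Callum takes one-quarter of ₹184,000 = ₹46,000. The remaining ₹138,000 passes to the descendants.
The descendants' portion (₹138,000) is divided into 3 shares of ₹46,000: Isolde, Fionn, and Gideon each take ₹46,000.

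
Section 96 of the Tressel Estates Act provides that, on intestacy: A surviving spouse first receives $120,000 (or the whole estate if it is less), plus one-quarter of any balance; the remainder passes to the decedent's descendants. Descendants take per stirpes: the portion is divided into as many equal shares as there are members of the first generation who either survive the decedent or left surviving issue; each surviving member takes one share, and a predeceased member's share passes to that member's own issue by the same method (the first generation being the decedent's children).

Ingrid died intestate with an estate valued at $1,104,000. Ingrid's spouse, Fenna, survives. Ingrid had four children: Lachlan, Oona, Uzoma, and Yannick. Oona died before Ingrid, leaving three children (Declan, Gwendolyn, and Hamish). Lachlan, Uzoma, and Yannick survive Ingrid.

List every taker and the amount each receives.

Fenna: $366,000; Lachlan: $184,500; Declan: $61,500; Gwendolyn: $61,500; Hamish: $61,500; Uzoma: $184,500; Yannick: $184,500

Fenna first takes $120,000, leaving a balance of $984,000. Fenna then takes one-quarter of the balance ($246,000), for a total of $366,000. The remaining $738,000 passes to the descendants.
The descendants' portion ($738,000) is divided into 4 shares of $184,500: Lachlan, Uzoma, and Yannick each take $184,500; Oona's $184,500 share passes to Oona's issue.
Oona's share ($184,500) is divided into 3 shares of $61,500: Declan, Gwendolyn, and Hamish each take $61,500.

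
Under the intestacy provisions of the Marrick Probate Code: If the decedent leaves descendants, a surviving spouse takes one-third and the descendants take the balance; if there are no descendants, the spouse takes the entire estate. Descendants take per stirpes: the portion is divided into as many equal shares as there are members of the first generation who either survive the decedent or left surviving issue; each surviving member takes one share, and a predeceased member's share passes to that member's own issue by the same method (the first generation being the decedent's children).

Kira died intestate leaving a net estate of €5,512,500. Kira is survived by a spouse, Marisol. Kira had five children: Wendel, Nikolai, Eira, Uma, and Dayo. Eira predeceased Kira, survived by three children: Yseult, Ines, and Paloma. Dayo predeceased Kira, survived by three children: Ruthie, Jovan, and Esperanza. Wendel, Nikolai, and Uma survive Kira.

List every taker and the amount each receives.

Marisol takes one-third of €5,512,500 = €1,837,500. The remaining €3,675,000 passes to the descendants.
The descendants' portion (€3,675,000) is divided into 5 shares of €735,000: Wendel, Nikolai, and Uma each take €735,000; Eira's €735,000 share passes to Eira's issue; Dayo's €735,000 share passes to Dayo's issue.
Eira's share (€735,000) is divided into 3 shares of €245,000: Yseult, Ines, and Paloma each take €245,000.
Dayo's share (€735,000) is divided into 3 shares of €245,000: Ruthie, Jovan, and Esperanza each take €245,000.

Marisol: €1,837,500; Wendel: €735,000; Nikolai: €735,000; Yseult: €245,000; Ines: €245,000; Paloma: €245,000; Uma: €735,000; Ruthie: €245,000; Jovan: €245,000; Esperanza: €245,000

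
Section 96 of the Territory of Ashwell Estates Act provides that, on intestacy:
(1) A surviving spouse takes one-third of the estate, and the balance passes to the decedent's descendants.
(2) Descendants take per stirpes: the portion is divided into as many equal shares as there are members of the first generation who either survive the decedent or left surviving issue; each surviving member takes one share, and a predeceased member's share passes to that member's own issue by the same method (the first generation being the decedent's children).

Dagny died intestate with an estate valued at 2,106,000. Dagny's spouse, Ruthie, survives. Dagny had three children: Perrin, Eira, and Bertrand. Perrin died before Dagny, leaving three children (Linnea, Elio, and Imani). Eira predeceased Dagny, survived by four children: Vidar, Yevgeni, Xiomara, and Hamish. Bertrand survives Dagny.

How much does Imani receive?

Ruthie takes one-third of 2,106,000 = 702,000. The remaining 1,404,000 passes to the descendants.
The descendants' portion (1,404,000) is divided into 3 shares of 468,000: Bertrand takes 468,000; Perrin's 468,000 share passes to Perrin's issue; Eira's 468,000 share passes to Eira's issue.
Perrin's share (468,000) is divided into 3 shares of 156,000: Linnea, Elio, and Imani each take 156,000.
Eira's share (468,000) is divided into 4 shares of 117,000: Vidar, Yevgeni, Xiomara, and Hamish each take 117,000.

Imani receives 156,000.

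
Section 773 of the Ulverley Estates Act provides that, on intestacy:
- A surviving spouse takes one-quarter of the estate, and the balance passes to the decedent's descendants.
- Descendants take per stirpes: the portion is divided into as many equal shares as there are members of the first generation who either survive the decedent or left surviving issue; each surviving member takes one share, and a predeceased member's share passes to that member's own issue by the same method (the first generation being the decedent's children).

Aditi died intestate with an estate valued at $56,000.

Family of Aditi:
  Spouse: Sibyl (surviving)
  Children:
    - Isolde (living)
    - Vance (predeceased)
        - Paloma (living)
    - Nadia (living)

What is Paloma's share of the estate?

Sibyl takes one-quarter of $56,000 = $14,000. The remaining $42,000 passes to the descendants.
The descendants' portion ($42,000) is divided into 3 shares of $14,000: Isolde and Nadia each take $14,000; Vance's $14,000 share passes to Vance's issue.
Vance's share ($14,000) passes entirely to Paloma.

Paloma receives $14,000.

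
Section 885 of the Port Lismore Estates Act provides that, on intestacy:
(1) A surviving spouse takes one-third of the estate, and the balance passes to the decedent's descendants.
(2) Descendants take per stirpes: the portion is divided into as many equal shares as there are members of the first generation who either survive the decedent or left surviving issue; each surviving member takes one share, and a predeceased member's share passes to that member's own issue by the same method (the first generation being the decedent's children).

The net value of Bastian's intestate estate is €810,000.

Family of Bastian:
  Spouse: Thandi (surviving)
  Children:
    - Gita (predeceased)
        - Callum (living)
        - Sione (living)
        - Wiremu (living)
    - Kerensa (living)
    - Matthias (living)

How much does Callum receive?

Thandi takes one-third of €810,000 = €270,000. The remaining €540,000 passes to the descendants.
The descendants' portion (€540,000) is divided into 3 shares of €180,000: Kerensa and Matthias each take €180,000; Gita's €180,000 share passes to Gita's issue.
Gita's share (€180,000) is divided into 3 shares of €60,000: Callum, Sione, and Wiremu each take €60,000.

Callum receives €60,000.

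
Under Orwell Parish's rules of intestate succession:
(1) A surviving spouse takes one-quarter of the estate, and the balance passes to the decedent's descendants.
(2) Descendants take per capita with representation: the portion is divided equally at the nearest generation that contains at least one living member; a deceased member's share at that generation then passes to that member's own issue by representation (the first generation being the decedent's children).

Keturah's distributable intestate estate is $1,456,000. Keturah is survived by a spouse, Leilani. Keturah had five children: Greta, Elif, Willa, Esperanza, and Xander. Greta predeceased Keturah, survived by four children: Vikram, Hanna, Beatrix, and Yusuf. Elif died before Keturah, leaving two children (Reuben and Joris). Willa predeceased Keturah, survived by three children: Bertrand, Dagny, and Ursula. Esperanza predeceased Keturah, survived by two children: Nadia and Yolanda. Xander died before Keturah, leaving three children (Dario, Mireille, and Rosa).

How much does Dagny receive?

Leilani takes one-quarter of $1,456,000 = $364,000. The remaining $1,092,000 passes to the descendants.
No child survives, so the initial division is made at the grandchildren's generation.
The descendants' portion ($1,092,000) is divided into 14 shares of $78,000: Vikram, Hanna, Beatrix, Yusuf, Reuben, Joris, Bertrand, Dagny, Ursula, Nadia, Yolanda, Dario, Mireille, and Rosa each take $78,000.

Dagny receives $78,000.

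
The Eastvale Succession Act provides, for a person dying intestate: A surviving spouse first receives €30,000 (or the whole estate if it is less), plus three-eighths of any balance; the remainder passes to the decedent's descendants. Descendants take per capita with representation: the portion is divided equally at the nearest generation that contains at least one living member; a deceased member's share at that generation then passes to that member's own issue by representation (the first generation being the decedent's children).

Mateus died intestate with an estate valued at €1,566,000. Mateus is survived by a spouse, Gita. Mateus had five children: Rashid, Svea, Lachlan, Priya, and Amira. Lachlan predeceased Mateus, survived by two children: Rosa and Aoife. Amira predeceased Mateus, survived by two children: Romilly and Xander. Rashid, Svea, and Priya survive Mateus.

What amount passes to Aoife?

Gita first takes €30,000, leaving a balance of €1,536,000. Gita then takes three-eighths of the balance (€576,000), for a total of €606,000. The remaining €960,000 passes to the descendants.
The descendants' portion (€960,000) is divided into 5 shares of €192,000: Rashid, Svea, and Priya each take €192,000; Lachlan's €192,000 share passes to Lachlan's issue; Amira's €192,000 share passes to Amira's issue.
Lachlan's share (€192,000) is divided into 2 shares of €96,000: Rosa and Aoife each take €96,000.
Amira's share (€192,000) is divided into 2 shares of €96,000: Romilly and Xander each take €96,000.

Aoife receives €96,000.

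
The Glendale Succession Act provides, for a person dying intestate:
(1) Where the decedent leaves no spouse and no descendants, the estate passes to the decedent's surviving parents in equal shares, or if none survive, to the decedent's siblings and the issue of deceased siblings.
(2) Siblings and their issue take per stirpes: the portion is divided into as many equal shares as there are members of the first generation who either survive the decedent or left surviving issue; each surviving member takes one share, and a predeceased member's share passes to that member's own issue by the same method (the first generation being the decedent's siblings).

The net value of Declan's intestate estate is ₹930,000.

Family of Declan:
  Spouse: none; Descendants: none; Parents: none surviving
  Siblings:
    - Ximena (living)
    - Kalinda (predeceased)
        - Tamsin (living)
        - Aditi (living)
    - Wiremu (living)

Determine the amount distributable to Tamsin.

The entire ₹930,000 passes to the siblings and their issue.
That amount (₹930,000) is divided into 3 shares of ₹310,000: Ximena and Wiremu each take ₹310,000; Kalinda's ₹310,000 share passes to Kalinda's issue.
Kalinda's share (₹310,000) is divided into 2 shares of ₹155,000: Tamsin and Aditi each take ₹155,000.

Tamsin receives ₹155,000.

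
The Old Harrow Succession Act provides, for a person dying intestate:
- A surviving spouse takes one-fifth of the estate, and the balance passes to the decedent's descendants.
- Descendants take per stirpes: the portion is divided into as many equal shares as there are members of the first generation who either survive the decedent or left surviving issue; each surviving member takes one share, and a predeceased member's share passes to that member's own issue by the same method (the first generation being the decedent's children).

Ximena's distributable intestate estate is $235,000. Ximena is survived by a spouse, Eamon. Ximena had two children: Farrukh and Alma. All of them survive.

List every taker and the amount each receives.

Eamon takes one-fifth of $235,000 = $47,000. The remaining $188,000 passes to the descendants.
The descendants' portion ($188,000) is divided into 2 shares of $94,000: Farrukh and Alma each take $94,000.

Eamon: $47,000; Farrukh: $94,000; Alma: $94,000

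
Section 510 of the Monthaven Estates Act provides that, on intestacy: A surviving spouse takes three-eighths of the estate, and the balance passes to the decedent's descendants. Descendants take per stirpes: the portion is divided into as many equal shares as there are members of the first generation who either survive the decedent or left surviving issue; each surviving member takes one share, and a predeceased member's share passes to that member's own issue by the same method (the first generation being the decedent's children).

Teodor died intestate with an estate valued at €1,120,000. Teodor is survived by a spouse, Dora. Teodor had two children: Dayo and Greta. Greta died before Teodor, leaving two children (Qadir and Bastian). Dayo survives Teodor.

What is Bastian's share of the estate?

Bastian receives €175,000.

Dora takes three-eighths of €1,120,000 = €420,000. The remaining €700,000 passes to the descendants.
The descendants' portion (€700,000) is divided into 2 shares of €350,000: Dayo takes €350,000; Greta's €350,000 share passes to Greta's issue.
Greta's share (€350,000) is divided into 2 shares of €175,000: Qadir and Bastian each take €175,000.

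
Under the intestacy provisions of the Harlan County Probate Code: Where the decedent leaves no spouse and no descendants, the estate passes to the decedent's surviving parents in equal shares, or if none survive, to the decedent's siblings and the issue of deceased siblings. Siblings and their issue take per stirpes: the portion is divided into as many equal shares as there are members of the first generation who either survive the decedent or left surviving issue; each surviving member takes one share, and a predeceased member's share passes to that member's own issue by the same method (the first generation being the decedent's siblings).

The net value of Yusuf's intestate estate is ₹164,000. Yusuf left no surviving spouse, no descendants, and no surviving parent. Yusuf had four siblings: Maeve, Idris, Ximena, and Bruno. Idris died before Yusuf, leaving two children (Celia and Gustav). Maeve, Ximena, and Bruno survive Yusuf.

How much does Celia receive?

Celia receives ₹20,500.

The entire ₹164,000 passes to the siblings and their issue.
That amount (₹164,000) is divided into 4 shares of ₹41,000: Maeve, Ximena, and Bruno each take ₹41,000; Idris's ₹41,000 share passes to Idris's issue.
Idris's share (₹41,000) is divided into 2 shares of ₹20,500: Celia and Gustav each take ₹20,500.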